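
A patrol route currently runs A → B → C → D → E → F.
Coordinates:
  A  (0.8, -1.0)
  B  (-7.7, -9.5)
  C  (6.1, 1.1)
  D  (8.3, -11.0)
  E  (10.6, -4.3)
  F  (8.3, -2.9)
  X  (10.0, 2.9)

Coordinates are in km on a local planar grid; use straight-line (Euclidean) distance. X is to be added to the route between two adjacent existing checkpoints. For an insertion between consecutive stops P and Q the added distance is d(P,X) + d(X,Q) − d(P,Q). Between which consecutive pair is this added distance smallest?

between C and D

Added distance for inserting X between each consecutive pair:
A–B: 19.6 km
B–C: 8.5 km
C–D: 6.0 km
D–E: 14.1 km
E–F: 10.6 km
Smallest added distance is 6.0 km, inserting between C and D.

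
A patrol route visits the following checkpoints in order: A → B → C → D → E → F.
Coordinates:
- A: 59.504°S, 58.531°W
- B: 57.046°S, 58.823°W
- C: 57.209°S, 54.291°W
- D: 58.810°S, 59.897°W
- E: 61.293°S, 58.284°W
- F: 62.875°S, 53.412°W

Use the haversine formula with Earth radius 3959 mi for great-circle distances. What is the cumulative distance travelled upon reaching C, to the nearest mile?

340 mi

Leg distances:
A→B: 170.2 mi  (cumulative 170.2 mi)
B→C: 170.3 mi  (cumulative 340.5 mi)
Cumulative distance at C ≈ 340 mi.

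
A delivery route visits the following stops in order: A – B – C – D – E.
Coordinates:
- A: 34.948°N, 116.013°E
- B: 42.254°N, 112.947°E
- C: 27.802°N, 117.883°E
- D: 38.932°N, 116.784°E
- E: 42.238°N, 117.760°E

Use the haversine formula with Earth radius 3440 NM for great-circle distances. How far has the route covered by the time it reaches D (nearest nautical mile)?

2033 NM

Leg distances:
A→B: 461.5 NM  (cumulative 461.5 NM)
B→C: 900.5 NM  (cumulative 1362.1 NM)
C→D: 670.5 NM  (cumulative 2032.6 NM)
Cumulative distance at D ≈ 2033 NM.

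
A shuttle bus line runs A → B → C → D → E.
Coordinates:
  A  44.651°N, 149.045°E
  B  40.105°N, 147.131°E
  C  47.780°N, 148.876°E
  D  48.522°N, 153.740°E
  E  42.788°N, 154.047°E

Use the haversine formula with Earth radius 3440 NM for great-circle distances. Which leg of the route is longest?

B–C

Leg distances:
A→B: 285.8 NM
B→C: 466.9 NM
C→D: 199.8 NM
D→E: 344.5 NM
The longest leg is B–C at 466.9 NM.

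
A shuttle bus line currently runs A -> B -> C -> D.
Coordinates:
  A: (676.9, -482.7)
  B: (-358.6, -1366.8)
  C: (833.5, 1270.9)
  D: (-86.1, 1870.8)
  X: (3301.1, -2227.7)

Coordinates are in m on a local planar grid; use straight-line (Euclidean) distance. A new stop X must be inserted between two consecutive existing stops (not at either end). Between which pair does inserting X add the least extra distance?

between B and C

Added distance for inserting X between each consecutive pair:
A–B: 5549.4 m
B–C: 5146.3 m
C–D: 8500.3 m
Smallest added distance is 5146.3 m, inserting between B and C.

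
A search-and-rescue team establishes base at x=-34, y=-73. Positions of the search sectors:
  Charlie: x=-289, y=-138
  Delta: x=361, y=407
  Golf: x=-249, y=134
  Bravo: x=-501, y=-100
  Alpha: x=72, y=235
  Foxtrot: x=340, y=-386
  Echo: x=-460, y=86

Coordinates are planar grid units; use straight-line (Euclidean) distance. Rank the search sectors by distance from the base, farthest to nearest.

Delta, Foxtrot, Bravo, Echo, Alpha, Golf, Charlie

Distances from the base:
Delta x=361, y=407: 621.6
Foxtrot x=340, y=-386: 487.7
Bravo x=-501, y=-100: 467.8
Echo x=-460, y=86: 454.7
Alpha x=72, y=235: 325.7
Golf x=-249, y=134: 298.5
Charlie x=-289, y=-138: 263.2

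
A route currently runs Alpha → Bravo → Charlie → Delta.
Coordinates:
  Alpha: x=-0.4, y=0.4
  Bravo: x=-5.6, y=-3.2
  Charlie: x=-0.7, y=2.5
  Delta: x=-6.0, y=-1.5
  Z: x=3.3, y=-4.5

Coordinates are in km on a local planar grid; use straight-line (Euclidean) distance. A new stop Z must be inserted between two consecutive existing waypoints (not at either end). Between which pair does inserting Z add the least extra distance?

between Alpha and Bravo

Added distance for inserting Z between each consecutive pair:
Alpha–Bravo: 8.8 km
Bravo–Charlie: 9.5 km
Charlie–Delta: 11.2 km
Smallest added distance is 8.8 km, inserting between Alpha and Bravo.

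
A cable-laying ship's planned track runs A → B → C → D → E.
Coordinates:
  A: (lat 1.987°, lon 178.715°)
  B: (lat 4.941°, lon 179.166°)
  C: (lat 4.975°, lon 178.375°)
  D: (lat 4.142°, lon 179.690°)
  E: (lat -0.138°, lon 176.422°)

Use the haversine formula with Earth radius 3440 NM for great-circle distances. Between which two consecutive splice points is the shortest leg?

B–C

Leg distances:
A→B: 179.4 NM
B→C: 47.4 NM
C→D: 93.2 NM
D→E: 323.2 NM
The shortest leg is B–C at 47.4 NM.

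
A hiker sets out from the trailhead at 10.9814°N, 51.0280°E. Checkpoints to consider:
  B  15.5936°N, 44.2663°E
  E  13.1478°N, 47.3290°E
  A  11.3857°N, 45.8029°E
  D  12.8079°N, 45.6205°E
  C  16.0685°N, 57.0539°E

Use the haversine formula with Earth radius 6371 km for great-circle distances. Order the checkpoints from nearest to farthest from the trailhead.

Distance from the trailhead at 10.9814°N, 51.0280°E to each:
E 13.1478°N, 47.3290°E: 468.8 km
A 11.3857°N, 45.8029°E: 571.7 km
D 12.8079°N, 45.6205°E: 622.4 km
C 16.0685°N, 57.0539°E: 862.6 km
B 15.5936°N, 44.2663°E: 893.4 km

E, A, D, C, B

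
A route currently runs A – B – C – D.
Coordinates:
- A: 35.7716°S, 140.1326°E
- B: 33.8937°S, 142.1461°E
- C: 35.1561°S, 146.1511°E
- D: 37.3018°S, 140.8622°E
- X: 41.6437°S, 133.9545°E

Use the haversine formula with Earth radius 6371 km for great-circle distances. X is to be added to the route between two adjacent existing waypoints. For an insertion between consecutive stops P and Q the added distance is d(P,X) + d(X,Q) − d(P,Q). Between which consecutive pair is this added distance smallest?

between C and D

Added distance for inserting X between each consecutive pair:
A–B: 1688.0 km
B–C: 2011.6 km
C–D: 1515.8 km
Smallest added distance is 1515.8 km, inserting between C and D.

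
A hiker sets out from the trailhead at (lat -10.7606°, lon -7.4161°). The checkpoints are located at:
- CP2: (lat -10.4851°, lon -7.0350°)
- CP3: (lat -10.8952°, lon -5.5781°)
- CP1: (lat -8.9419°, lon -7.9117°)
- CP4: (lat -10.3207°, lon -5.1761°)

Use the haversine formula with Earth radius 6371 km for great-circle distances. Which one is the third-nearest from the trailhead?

CP1

Distances from the trailhead ((lat -10.7606°, lon -7.4161°)):
CP2: 51.7 km
CP3: 201.3 km
CP1: 209.4 km
CP4: 249.7 km
The third-nearest is CP1 at 209.4 km.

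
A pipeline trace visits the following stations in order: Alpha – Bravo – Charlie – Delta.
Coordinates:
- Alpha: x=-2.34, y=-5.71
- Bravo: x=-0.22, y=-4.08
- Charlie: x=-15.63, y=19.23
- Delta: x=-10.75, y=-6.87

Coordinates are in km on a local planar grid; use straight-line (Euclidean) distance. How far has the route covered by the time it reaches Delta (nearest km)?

57 km

Leg distances:
Alpha→Bravo: 2.7 km  (cumulative 2.7 km)
Bravo→Charlie: 27.9 km  (cumulative 30.6 km)
Charlie→Delta: 26.6 km  (cumulative 57.2 km)
Cumulative distance at Delta ≈ 57 km.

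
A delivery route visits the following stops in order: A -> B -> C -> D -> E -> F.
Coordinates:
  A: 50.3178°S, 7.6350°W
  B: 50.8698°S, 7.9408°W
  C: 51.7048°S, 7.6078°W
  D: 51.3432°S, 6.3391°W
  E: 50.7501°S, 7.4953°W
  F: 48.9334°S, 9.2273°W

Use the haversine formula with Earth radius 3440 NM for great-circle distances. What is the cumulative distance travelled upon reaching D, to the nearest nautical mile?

Leg distances:
A→B: 35.1 NM  (cumulative 35.1 NM)
B→C: 51.7 NM  (cumulative 86.8 NM)
C→D: 52.1 NM  (cumulative 138.9 NM)
Cumulative distance at D ≈ 139 NM.

139 NM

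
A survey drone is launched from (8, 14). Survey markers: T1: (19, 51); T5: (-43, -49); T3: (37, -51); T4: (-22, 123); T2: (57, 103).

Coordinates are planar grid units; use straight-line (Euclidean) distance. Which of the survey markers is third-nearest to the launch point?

T5

Distances from the launch point ((8, 14)):
T1: 38.6
T3: 71.2
T5: 81.1
T2: 101.6
T4: 113.1
The third-nearest is T5 at 81.1.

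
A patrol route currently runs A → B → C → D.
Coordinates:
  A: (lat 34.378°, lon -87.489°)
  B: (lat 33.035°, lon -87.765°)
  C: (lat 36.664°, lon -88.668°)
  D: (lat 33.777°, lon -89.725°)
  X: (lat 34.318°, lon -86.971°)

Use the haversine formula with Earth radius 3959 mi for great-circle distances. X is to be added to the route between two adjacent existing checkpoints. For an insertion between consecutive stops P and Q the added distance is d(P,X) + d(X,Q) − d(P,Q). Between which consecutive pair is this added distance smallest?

between B and C

Added distance for inserting X between each consecutive pair:
A–B: 35.4 mi
B–C: 31.9 mi
C–D: 141.9 mi
Smallest added distance is 31.9 mi, inserting between B and C.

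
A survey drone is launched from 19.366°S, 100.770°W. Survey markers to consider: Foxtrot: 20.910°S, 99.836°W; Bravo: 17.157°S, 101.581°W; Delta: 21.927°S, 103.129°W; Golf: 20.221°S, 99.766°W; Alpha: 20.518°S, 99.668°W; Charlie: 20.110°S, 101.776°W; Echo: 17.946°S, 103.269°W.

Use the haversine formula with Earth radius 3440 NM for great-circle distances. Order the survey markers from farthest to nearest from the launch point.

Delta, Echo, Bravo, Foxtrot, Alpha, Golf, Charlie

Distance from the launch point at 19.366°S, 100.770°W to each:
Delta 21.927°S, 103.129°W: 203.0 NM
Echo 17.946°S, 103.269°W: 165.8 NM
Bravo 17.157°S, 101.581°W: 140.5 NM
Foxtrot 20.910°S, 99.836°W: 106.6 NM
Alpha 20.518°S, 99.668°W: 93.0 NM
Golf 20.221°S, 99.766°W: 76.5 NM
Charlie 20.110°S, 101.776°W: 72.3 NM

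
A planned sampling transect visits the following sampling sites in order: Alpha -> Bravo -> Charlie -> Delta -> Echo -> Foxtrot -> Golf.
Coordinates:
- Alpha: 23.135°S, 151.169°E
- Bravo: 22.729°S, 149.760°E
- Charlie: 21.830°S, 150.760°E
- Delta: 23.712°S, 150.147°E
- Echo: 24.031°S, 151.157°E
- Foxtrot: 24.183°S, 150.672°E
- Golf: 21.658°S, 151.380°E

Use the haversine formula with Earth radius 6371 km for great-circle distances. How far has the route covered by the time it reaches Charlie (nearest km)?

Leg distances:
Alpha→Bravo: 151.2 km  (cumulative 151.2 km)
Bravo→Charlie: 143.5 km  (cumulative 294.6 km)
Cumulative distance at Charlie ≈ 295 km.

295 km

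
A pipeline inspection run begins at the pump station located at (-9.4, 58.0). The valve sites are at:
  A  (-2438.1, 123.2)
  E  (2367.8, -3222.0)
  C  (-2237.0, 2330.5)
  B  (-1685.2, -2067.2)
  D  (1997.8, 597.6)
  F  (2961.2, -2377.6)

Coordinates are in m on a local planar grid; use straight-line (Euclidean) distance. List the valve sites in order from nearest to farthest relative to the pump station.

Distances from the pump station:
D (1997.8, 597.6): 2078.5 m
A (-2438.1, 123.2): 2429.6 m
B (-1685.2, -2067.2): 2706.4 m
C (-2237.0, 2330.5): 3182.2 m
F (2961.2, -2377.6): 3841.4 m
E (2367.8, -3222.0): 4050.9 m

D, A, B, C, F, E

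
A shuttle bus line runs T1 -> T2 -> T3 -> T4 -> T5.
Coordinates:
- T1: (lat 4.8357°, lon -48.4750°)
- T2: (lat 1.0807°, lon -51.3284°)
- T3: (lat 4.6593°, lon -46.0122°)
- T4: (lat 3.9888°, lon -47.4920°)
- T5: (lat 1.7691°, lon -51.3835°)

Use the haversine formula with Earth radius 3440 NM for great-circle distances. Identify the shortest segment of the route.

Leg distances:
T1→T2: 283.0 NM
T2→T3: 384.4 NM
T3→T4: 97.3 NM
T4→T5: 268.7 NM
The shortest leg is T3–T4 at 97.3 NM.

T3–T4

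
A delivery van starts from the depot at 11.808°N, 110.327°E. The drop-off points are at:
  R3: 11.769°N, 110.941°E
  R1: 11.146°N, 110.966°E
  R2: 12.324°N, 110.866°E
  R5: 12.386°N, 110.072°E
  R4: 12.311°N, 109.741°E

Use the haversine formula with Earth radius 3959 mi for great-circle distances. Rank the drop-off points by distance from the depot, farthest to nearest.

R1, R4, R2, R5, R3

Distance from the depot at 11.808°N, 110.327°E to each:
R1 11.146°N, 110.966°E: 63.0 mi
R4 12.311°N, 109.741°E: 52.7 mi
R2 12.324°N, 110.866°E: 51.0 mi
R5 12.386°N, 110.072°E: 43.5 mi
R3 11.769°N, 110.941°E: 41.6 mi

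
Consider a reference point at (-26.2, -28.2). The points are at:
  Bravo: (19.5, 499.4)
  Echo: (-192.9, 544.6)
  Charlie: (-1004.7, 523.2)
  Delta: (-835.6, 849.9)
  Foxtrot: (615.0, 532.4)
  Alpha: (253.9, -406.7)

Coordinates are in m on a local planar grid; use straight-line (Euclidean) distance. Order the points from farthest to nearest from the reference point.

Delta, Charlie, Foxtrot, Echo, Bravo, Alpha

Computing each straight-line distance from (-26.2, -28.2):
Delta (-835.6, 849.9): 1194.2 m
Charlie (-1004.7, 523.2): 1123.2 m
Foxtrot (615.0, 532.4): 851.7 m
Echo (-192.9, 544.6): 596.6 m
Bravo (19.5, 499.4): 529.6 m
Alpha (253.9, -406.7): 470.9 m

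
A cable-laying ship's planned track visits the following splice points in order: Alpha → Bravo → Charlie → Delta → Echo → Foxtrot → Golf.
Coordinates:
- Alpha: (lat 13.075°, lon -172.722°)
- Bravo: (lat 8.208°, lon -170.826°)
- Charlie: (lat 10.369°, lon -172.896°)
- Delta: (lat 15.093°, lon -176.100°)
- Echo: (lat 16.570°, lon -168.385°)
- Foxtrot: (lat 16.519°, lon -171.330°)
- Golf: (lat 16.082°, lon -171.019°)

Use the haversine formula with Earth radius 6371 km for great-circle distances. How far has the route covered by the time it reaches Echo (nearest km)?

2381 km

Leg distances:
Alpha→Bravo: 579.5 km  (cumulative 579.5 km)
Bravo→Charlie: 330.7 km  (cumulative 910.1 km)
Charlie→Delta: 629.8 km  (cumulative 1539.9 km)
Delta→Echo: 841.4 km  (cumulative 2381.3 km)
Cumulative distance at Echo ≈ 2381 km.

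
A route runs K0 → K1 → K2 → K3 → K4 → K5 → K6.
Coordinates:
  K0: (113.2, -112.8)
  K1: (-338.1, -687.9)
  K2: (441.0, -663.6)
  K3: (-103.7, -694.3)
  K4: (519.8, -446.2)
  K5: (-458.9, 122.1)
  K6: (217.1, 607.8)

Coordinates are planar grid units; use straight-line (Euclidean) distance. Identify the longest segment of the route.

Leg distances:
K0→K1: 731.0
K1→K2: 779.5
K2→K3: 545.6
K3→K4: 671.0
K4→K5: 1131.7
K5→K6: 832.4
The longest leg is K4–K5 at 1131.7.

K4–K5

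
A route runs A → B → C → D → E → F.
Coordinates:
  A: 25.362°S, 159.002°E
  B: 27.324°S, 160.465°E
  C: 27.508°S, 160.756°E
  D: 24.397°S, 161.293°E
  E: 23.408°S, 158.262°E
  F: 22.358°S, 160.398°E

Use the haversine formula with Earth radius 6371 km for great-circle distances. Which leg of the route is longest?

Leg distances:
A→B: 262.4 km
B→C: 35.3 km
C→D: 350.1 km
D→E: 327.2 km
E→F: 248.0 km
The longest leg is C–D at 350.1 km.

C–D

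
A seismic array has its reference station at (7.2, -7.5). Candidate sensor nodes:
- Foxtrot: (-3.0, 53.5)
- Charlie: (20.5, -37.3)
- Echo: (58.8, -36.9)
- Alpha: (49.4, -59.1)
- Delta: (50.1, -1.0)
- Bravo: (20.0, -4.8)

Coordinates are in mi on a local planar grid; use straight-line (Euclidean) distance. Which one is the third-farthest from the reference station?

Echo

Distances from the reference station ((7.2, -7.5)):
Alpha: 66.7 mi
Foxtrot: 61.8 mi
Echo: 59.4 mi
Delta: 43.4 mi
Charlie: 32.6 mi
Bravo: 13.1 mi
The third-farthest is Echo at 59.4 mi.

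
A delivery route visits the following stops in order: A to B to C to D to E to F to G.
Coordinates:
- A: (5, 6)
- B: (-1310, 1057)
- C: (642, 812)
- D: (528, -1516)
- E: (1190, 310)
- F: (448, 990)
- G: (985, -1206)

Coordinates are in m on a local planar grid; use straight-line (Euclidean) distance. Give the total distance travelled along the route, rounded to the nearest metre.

11191 m

Leg distances:
A→B: 1683.4 m  (cumulative 1683.4 m)
B→C: 1967.3 m  (cumulative 3650.7 m)
C→D: 2330.8 m  (cumulative 5981.5 m)
D→E: 1942.3 m  (cumulative 7923.8 m)
E→F: 1006.5 m  (cumulative 8930.3 m)
F→G: 2260.7 m  (cumulative 11191.0 m)
Total route length ≈ 11191 m.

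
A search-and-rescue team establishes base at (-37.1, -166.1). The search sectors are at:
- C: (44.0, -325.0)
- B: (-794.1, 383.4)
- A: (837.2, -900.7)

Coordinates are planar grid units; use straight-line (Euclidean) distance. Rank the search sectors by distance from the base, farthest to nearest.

Computing each straight-line distance from (-37.1, -166.1):
A (837.2, -900.7): 1141.9
B (-794.1, 383.4): 935.4
C (44.0, -325.0): 178.4

A, B, C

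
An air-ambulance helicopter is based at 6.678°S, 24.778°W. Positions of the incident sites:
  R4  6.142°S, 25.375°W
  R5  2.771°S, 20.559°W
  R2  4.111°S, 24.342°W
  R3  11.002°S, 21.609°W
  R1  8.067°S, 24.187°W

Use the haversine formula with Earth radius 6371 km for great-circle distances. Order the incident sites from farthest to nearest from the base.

R5, R3, R2, R1, R4

Distance from the base at 6.678°S, 24.778°W to each:
R5 2.771°S, 20.559°W: 638.2 km
R3 11.002°S, 21.609°W: 593.6 km
R2 4.111°S, 24.342°W: 289.5 km
R1 8.067°S, 24.187°W: 167.6 km
R4 6.142°S, 25.375°W: 88.9 km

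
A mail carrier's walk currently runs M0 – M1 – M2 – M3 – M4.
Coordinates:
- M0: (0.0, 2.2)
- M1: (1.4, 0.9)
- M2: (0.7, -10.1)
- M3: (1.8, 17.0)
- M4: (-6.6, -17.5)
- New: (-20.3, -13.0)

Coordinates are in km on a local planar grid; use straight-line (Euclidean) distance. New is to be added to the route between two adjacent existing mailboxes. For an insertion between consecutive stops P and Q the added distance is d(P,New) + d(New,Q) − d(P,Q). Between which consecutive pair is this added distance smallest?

Added distance for inserting New between each consecutive pair:
M0–M1: 49.2 km
M1–M2: 35.9 km
M2–M3: 31.3 km
M3–M4: 16.2 km
Smallest added distance is 16.2 km, inserting between M3 and M4.

between M3 and M4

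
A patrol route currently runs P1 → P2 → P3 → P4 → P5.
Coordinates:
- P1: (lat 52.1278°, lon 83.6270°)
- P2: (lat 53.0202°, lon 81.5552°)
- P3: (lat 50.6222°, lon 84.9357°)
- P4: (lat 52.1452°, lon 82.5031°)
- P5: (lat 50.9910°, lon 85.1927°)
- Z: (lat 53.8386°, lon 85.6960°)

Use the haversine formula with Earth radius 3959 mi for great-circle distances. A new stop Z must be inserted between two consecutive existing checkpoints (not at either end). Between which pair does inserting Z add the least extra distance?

Added distance for inserting Z between each consecutive pair:
P1–P2: 219.2 mi
P2–P3: 184.4 mi
P3–P4: 252.9 mi
P4–P5: 234.5 mi
Smallest added distance is 184.4 mi, inserting between P2 and P3.

between P2 and P3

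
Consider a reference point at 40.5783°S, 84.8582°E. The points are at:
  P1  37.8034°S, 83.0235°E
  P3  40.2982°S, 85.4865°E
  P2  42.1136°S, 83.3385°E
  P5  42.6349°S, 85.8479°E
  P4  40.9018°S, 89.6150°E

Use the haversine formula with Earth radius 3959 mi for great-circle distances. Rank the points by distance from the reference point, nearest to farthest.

P3, P2, P5, P1, P4

Distance from the reference point at 40.5783°S, 84.8582°E to each:
P3 40.2982°S, 85.4865°E: 38.3 mi
P2 42.1136°S, 83.3385°E: 132.2 mi
P5 42.6349°S, 85.8479°E: 151.0 mi
P1 37.8034°S, 83.0235°E: 215.4 mi
P4 40.9018°S, 89.6150°E: 250.0 mi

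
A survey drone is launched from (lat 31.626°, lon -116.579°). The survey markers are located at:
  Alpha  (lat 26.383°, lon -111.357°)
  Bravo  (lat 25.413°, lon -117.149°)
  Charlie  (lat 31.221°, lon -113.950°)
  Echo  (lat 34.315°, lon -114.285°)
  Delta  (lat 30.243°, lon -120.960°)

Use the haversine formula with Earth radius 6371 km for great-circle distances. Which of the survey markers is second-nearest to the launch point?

Distance to each, sorted:
Charlie: 253.5 km
Echo: 367.7 km
Delta: 445.2 km
Bravo: 693.1 km
Alpha: 772.9 km
The second-nearest is Echo at 367.7 km.

Echo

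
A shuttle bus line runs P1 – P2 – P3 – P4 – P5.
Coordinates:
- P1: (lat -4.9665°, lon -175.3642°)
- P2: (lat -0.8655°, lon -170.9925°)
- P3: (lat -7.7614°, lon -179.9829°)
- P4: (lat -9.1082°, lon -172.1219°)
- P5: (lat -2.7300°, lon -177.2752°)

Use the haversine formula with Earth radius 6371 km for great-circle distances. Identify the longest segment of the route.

Leg distances:
P1→P2: 666.0 km
P2→P3: 1257.2 km
P3→P4: 877.5 km
P4→P5: 909.7 km
The longest leg is P2–P3 at 1257.2 km.

P2–P3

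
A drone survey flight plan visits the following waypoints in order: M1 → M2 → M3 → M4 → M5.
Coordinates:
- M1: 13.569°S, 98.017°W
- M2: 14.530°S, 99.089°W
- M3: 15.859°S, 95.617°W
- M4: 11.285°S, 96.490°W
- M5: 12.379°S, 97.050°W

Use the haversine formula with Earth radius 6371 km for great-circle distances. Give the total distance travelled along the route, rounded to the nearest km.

1212 km

Leg distances:
M1→M2: 157.4 km  (cumulative 157.4 km)
M2→M3: 400.8 km  (cumulative 558.2 km)
M3→M4: 517.3 km  (cumulative 1075.5 km)
M4→M5: 136.1 km  (cumulative 1211.6 km)
Total route length ≈ 1212 km.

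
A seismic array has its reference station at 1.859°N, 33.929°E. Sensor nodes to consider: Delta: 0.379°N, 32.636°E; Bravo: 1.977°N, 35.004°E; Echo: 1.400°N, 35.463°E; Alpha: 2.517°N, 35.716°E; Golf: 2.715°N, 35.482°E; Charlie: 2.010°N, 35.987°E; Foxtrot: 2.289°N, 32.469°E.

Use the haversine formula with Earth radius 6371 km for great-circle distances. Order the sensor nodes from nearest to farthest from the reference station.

Computing each great-circle distance from 1.859°N, 33.929°E:
Bravo 1.977°N, 35.004°E: 120.2 km
Foxtrot 2.289°N, 32.469°E: 169.1 km
Echo 1.400°N, 35.463°E: 178.0 km
Golf 2.715°N, 35.482°E: 197.1 km
Alpha 2.517°N, 35.716°E: 211.6 km
Delta 0.379°N, 32.636°E: 218.5 km
Charlie 2.010°N, 35.987°E: 229.3 km

Bravo, Foxtrot, Echo, Golf, Alpha, Delta, Charlie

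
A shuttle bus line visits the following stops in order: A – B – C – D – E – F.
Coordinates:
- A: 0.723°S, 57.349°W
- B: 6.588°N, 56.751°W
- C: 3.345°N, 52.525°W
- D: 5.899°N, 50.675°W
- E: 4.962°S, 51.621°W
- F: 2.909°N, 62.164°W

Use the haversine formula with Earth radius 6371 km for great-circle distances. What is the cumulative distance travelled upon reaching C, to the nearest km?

Leg distances:
A→B: 815.7 km  (cumulative 815.7 km)
B→C: 590.9 km  (cumulative 1406.5 km)
Cumulative distance at C ≈ 1407 km.

1407 km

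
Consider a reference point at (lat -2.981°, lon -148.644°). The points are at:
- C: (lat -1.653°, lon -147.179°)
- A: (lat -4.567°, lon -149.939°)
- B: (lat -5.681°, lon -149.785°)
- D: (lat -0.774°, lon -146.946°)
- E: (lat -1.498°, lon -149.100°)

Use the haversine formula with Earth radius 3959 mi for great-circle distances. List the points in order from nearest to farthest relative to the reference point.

E, C, A, D, B

Computing each great-circle distance from (lat -2.981°, lon -148.644°):
E (lat -1.498°, lon -149.100°): 107.2 mi
C (lat -1.653°, lon -147.179°): 136.6 mi
A (lat -4.567°, lon -149.939°): 141.4 mi
D (lat -0.774°, lon -146.946°): 192.4 mi
B (lat -5.681°, lon -149.785°): 202.4 mi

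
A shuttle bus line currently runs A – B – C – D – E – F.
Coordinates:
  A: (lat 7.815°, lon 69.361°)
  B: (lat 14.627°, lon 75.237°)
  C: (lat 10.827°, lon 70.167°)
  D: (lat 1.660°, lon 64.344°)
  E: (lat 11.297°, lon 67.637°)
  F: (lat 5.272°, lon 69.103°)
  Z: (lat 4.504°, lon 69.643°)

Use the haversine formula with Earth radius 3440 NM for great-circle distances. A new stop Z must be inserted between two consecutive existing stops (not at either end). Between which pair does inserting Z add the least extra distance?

Added distance for inserting Z between each consecutive pair:
A–B: 355.8 NM
B–C: 698.4 NM
C–D: 90.8 NM
D–E: 174.6 NM
E–F: 109.1 NM
Smallest added distance is 90.8 NM, inserting between C and D.

between C and D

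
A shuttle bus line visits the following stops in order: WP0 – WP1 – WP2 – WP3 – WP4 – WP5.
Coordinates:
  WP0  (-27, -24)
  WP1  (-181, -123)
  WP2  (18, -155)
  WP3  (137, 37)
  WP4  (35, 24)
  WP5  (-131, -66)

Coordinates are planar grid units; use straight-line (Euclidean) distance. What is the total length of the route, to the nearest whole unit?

902

Leg distances:
WP0→WP1: 183.1  (cumulative 183.1)
WP1→WP2: 201.6  (cumulative 384.6)
WP2→WP3: 225.9  (cumulative 610.5)
WP3→WP4: 102.8  (cumulative 713.3)
WP4→WP5: 188.8  (cumulative 902.2)
Total route length ≈ 902.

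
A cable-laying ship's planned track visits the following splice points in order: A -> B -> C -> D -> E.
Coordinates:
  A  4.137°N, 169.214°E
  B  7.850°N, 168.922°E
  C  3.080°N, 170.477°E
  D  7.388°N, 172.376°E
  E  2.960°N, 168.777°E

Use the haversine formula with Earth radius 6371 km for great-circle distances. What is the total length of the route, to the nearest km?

2128 km

Leg distances:
A→B: 414.1 km  (cumulative 414.1 km)
B→C: 557.6 km  (cumulative 971.7 km)
C→D: 523.1 km  (cumulative 1494.9 km)
D→E: 633.4 km  (cumulative 2128.3 km)
Total route length ≈ 2128 km.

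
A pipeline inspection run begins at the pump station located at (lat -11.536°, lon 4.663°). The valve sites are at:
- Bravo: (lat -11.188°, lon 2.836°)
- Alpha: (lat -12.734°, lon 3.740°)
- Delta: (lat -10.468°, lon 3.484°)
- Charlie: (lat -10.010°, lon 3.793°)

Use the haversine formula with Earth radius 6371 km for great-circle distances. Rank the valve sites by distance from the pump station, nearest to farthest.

Alpha, Delta, Charlie, Bravo

Distance from the pump station at (lat -11.536°, lon 4.663°) to each:
Alpha (lat -12.734°, lon 3.740°): 166.8 km
Delta (lat -10.468°, lon 3.484°): 175.1 km
Charlie (lat -10.010°, lon 3.793°): 194.5 km
Bravo (lat -11.188°, lon 2.836°): 202.9 km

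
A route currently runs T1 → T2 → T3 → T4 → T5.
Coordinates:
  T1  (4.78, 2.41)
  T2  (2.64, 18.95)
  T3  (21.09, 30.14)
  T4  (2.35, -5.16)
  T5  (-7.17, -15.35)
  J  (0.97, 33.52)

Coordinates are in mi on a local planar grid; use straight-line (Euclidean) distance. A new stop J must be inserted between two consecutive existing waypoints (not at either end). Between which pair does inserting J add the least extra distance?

Added distance for inserting J between each consecutive pair:
T1–T2: 29.3 mi
T2–T3: 13.5 mi
T3–T4: 19.1 mi
T4–T5: 74.3 mi
Smallest added distance is 13.5 mi, inserting between T2 and T3.

between T2 and T3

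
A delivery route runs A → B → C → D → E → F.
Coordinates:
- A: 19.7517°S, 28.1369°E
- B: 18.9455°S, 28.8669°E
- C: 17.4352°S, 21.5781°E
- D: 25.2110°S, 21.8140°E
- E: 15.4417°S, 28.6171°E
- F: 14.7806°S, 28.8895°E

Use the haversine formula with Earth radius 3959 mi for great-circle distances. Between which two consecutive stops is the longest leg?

Leg distances:
A→B: 73.3 mi
B→C: 489.7 mi
C→D: 537.5 mi
D→E: 805.8 mi
E→F: 49.2 mi
The longest leg is D–E at 805.8 mi.

D–E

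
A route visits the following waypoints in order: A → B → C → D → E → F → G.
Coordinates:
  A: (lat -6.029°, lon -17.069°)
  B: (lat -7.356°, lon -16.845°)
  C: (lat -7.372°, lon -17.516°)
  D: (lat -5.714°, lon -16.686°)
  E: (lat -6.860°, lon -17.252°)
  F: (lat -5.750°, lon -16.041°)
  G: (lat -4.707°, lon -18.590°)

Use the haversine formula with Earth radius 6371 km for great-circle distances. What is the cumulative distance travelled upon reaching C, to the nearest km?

Leg distances:
A→B: 149.6 km  (cumulative 149.6 km)
B→C: 74.0 km  (cumulative 223.6 km)
Cumulative distance at C ≈ 224 km.

224 km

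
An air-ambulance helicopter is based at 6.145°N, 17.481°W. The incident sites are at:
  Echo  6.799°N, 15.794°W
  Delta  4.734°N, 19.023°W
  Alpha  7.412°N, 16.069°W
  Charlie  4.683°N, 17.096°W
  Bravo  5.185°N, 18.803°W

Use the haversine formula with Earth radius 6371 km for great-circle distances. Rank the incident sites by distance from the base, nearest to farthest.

Charlie, Bravo, Echo, Alpha, Delta

Distance from the base at 6.145°N, 17.481°W to each:
Charlie 4.683°N, 17.096°W: 168.1 km
Bravo 5.185°N, 18.803°W: 181.1 km
Echo 6.799°N, 15.794°W: 200.1 km
Alpha 7.412°N, 16.069°W: 210.1 km
Delta 4.734°N, 19.023°W: 231.8 km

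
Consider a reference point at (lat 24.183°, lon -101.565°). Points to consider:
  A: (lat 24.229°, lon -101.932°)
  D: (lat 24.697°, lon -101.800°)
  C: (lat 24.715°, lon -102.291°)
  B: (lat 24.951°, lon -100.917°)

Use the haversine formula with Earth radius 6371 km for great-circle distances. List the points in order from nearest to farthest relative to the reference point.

Distances from the reference point:
A (lat 24.229°, lon -101.932°): 37.6 km
D (lat 24.697°, lon -101.800°): 61.9 km
C (lat 24.715°, lon -102.291°): 94.3 km
B (lat 24.951°, lon -100.917°): 107.6 km

A, D, C, B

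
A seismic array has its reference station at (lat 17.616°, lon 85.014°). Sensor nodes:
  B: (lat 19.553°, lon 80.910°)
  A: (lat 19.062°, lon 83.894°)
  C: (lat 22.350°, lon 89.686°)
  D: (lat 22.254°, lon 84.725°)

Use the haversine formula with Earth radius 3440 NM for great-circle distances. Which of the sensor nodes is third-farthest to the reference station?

Distance to each, sorted:
C: 387.6 NM
D: 278.9 NM
B: 260.9 NM
A: 107.8 NM
The third-farthest is B at 260.9 NM.

B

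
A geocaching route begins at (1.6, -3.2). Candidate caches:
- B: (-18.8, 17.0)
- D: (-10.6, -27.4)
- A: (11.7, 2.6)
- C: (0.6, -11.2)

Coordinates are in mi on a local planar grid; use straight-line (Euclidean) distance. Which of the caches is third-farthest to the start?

Distances from the start ((1.6, -3.2)):
B: 28.7 mi
D: 27.1 mi
A: 11.6 mi
C: 8.1 mi
The third-farthest is A at 11.6 mi.

A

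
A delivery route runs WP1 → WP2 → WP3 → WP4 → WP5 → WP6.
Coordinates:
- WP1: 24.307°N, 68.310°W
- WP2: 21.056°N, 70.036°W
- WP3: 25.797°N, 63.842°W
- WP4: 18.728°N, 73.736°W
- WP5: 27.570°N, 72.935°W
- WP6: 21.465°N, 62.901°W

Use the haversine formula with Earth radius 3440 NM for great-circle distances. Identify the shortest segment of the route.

WP1–WP2

Leg distances:
WP1→WP2: 217.3 NM
WP2→WP3: 444.2 NM
WP3→WP4: 694.0 NM
WP4→WP5: 532.7 NM
WP5→WP6: 658.9 NM
The shortest leg is WP1–WP2 at 217.3 NM.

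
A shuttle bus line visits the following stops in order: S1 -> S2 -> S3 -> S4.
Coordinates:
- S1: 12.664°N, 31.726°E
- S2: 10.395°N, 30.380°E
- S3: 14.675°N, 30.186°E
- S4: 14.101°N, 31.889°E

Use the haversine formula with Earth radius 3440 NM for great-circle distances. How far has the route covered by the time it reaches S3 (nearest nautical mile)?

Leg distances:
S1→S2: 157.6 NM  (cumulative 157.6 NM)
S2→S3: 257.2 NM  (cumulative 414.8 NM)
Cumulative distance at S3 ≈ 415 NM.

415 NM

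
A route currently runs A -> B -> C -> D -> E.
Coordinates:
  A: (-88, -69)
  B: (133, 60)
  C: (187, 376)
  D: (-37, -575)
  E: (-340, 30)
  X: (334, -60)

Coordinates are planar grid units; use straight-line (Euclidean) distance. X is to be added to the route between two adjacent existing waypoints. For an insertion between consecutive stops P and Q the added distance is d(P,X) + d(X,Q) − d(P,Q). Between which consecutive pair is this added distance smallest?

Added distance for inserting X between each consecutive pair:
A–B: 400.3
B–C: 373.6
C–D: 117.8
D–E: 638.1
Smallest added distance is 117.8, inserting between C and D.

between C and D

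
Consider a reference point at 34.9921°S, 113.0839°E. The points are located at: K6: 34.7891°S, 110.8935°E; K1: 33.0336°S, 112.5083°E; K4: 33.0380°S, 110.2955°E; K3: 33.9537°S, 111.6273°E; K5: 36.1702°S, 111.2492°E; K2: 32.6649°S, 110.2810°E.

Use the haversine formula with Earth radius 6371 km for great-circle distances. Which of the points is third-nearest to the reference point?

Distances from the reference point (34.9921°S, 113.0839°E):
K3: 176.5 km
K6: 201.0 km
K5: 211.4 km
K1: 224.1 km
K4: 336.5 km
K2: 366.0 km
The third-nearest is K5 at 211.4 km.

K5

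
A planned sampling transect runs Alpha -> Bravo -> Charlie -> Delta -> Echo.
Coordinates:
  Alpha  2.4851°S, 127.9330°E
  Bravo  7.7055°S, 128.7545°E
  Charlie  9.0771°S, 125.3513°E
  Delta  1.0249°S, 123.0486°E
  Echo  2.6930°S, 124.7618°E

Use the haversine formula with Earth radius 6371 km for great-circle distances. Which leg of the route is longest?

Charlie–Delta

Leg distances:
Alpha→Bravo: 587.6 km
Bravo→Charlie: 404.2 km
Charlie→Delta: 930.9 km
Delta→Echo: 265.8 km
The longest leg is Charlie–Delta at 930.9 km.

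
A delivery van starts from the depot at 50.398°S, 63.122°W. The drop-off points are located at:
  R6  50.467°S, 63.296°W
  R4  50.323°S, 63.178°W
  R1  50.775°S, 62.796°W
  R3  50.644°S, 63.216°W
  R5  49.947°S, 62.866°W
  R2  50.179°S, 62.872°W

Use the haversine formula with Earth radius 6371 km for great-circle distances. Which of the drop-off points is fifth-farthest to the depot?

Distances from the depot (50.398°S, 63.122°W):
R5: 53.4 km
R1: 47.8 km
R2: 30.1 km
R3: 28.1 km
R6: 14.5 km
R4: 9.2 km
The fifth-farthest is R6 at 14.5 km.

R6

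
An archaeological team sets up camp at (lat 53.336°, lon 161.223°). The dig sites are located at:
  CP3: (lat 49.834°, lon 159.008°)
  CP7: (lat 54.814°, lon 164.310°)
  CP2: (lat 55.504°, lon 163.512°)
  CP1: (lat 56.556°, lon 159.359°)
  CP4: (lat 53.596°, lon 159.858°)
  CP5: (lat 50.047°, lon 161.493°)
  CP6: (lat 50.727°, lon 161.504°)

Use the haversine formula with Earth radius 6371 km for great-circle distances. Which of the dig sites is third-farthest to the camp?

CP5

Distance to each, sorted:
CP3: 418.3 km
CP1: 377.3 km
CP5: 366.2 km
CP6: 290.7 km
CP2: 282.9 km
CP7: 259.9 km
CP4: 94.9 km
The third-farthest is CP5 at 366.2 km.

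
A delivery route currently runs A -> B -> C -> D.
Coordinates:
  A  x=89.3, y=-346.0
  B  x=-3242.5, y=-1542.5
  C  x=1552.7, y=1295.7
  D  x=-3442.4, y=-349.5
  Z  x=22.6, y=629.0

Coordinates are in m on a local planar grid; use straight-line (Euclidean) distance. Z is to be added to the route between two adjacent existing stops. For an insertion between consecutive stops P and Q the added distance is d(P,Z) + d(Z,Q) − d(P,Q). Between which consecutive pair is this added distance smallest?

Added distance for inserting Z between each consecutive pair:
A–B: 1358.4 m
B–C: 18.1 m
C–D: 10.5 m
Smallest added distance is 10.5 m, inserting between C and D.

between C and D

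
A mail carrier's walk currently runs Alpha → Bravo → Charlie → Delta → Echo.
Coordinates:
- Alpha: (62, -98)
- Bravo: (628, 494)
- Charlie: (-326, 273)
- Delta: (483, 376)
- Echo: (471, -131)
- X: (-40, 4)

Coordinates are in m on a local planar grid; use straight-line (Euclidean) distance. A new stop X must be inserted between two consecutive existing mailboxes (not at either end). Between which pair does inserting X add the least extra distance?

between Alpha and Bravo

Added distance for inserting X between each consecutive pair:
Alpha–Bravo: 153.7 m
Bravo–Charlie: 241.8 m
Charlie–Delta: 218.9 m
Delta–Echo: 663.2 m
Smallest added distance is 153.7 m, inserting between Alpha and Bravo.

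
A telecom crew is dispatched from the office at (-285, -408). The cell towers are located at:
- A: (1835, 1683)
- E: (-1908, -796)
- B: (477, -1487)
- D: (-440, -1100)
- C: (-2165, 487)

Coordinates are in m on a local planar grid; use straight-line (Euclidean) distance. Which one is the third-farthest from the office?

Distances from the office ((-285, -408)):
A: 2977.7 m
C: 2082.2 m
E: 1668.7 m
B: 1320.9 m
D: 709.1 m
The third-farthest is E at 1668.7 m.

E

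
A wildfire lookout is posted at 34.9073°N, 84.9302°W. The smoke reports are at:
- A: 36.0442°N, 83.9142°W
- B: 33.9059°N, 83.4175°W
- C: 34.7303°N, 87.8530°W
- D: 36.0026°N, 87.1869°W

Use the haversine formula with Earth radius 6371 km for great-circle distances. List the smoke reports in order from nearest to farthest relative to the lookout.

A, B, D, C

Distance from the lookout at 34.9073°N, 84.9302°W to each:
A 36.0442°N, 83.9142°W: 156.3 km
B 33.9059°N, 83.4175°W: 177.9 km
D 36.0026°N, 87.1869°W: 237.9 km
C 34.7303°N, 87.8530°W: 267.5 km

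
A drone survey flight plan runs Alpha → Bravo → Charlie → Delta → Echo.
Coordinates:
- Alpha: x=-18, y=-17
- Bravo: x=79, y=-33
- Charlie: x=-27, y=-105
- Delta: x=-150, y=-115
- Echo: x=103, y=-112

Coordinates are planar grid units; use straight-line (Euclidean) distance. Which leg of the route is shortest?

Leg distances:
Alpha→Bravo: 98.3
Bravo→Charlie: 128.1
Charlie→Delta: 123.4
Delta→Echo: 253.0
The shortest leg is Alpha–Bravo at 98.3.

Alpha–Bravo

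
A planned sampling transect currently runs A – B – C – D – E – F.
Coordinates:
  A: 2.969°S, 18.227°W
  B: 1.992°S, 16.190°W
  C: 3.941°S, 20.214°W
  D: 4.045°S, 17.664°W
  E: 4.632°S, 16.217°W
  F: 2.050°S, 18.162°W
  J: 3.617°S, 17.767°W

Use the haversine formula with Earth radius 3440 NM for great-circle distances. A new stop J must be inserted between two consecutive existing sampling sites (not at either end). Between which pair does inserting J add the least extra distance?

Added distance for inserting J between each consecutive pair:
A–B: 48.0 NM
B–C: 15.6 NM
C–D: 21.5 NM
D–E: 43.9 NM
E–F: 14.1 NM
Smallest added distance is 14.1 NM, inserting between E and F.

between E and F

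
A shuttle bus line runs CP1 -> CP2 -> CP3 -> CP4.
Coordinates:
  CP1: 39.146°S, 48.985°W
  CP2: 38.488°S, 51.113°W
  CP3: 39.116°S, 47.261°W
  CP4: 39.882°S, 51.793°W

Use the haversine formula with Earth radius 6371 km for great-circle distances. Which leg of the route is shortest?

Leg distances:
CP1→CP2: 198.3 km
CP2→CP3: 341.0 km
CP3→CP4: 398.0 km
The shortest leg is CP1–CP2 at 198.3 km.

CP1–CP2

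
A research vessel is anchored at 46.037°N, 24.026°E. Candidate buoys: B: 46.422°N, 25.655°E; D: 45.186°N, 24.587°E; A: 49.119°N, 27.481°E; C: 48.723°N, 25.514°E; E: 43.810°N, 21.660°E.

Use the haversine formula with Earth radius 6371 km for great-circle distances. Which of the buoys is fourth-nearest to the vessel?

Distances from the vessel (46.037°N, 24.026°E):
D: 104.2 km
B: 132.4 km
E: 309.8 km
C: 319.0 km
A: 429.6 km
The fourth-nearest is C at 319.0 km.

C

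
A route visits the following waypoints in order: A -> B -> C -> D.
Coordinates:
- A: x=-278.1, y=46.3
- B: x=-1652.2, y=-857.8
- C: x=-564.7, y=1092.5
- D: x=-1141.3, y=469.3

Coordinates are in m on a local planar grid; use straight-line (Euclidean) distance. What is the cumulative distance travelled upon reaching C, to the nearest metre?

3878 m

Leg distances:
A→B: 1644.9 m  (cumulative 1644.9 m)
B→C: 2233.0 m  (cumulative 3877.9 m)
Cumulative distance at C ≈ 3878 m.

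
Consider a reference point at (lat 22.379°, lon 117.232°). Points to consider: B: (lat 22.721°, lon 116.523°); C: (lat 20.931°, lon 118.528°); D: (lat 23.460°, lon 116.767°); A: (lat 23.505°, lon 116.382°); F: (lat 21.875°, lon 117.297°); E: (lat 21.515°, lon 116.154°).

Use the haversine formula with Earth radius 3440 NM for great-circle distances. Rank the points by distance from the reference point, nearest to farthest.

F, B, D, E, A, C

Computing each great-circle distance from (lat 22.379°, lon 117.232°):
F (lat 21.875°, lon 117.297°): 30.5 NM
B (lat 22.721°, lon 116.523°): 44.4 NM
D (lat 23.460°, lon 116.767°): 69.8 NM
E (lat 21.515°, lon 116.154°): 79.3 NM
A (lat 23.505°, lon 116.382°): 82.3 NM
C (lat 20.931°, lon 118.528°): 113.1 NM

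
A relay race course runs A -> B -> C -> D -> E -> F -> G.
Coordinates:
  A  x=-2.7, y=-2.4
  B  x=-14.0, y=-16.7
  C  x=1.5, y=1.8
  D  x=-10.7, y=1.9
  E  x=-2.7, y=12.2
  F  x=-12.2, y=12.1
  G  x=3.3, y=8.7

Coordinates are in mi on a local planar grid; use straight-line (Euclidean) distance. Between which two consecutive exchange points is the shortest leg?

Leg distances:
A→B: 18.2 mi
B→C: 24.1 mi
C→D: 12.2 mi
D→E: 13.0 mi
E→F: 9.5 mi
F→G: 15.9 mi
The shortest leg is E–F at 9.5 mi.

E–F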